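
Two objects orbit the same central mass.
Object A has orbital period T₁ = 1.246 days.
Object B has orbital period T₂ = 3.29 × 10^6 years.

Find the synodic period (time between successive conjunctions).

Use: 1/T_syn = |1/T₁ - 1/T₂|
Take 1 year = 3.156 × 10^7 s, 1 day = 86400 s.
T₁ = 1.246 days = 107654 s
T₂ = 3.29 × 10^6 years = 1.03832 × 10^14 s
1/T₁ = 9.28898 × 10^-6 s⁻¹
1/T₂ = 9.63091 × 10^-15 s⁻¹
|1/T₁ − 1/T₂| = 9.28898 × 10^-6 s⁻¹
T_syn = 1 / |1/T₁ − 1/T₂| = 107654 s ≈ 1.246 days

Final answer: T_syn = 1.246 days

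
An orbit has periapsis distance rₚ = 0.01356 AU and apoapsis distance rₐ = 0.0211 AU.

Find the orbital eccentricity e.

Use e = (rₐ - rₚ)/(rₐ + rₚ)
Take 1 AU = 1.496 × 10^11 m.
rₚ = 0.01356 AU = 2.02858 × 10^9 m
rₐ = 0.0211 AU = 3.15656 × 10^9 m
rₐ − rₚ = 1.12798 × 10^9 m
rₐ + rₚ = 5.18514 × 10^9 m
e = (rₐ − rₚ)/(rₐ + rₚ) = 0.217542

Final answer: e = 0.2175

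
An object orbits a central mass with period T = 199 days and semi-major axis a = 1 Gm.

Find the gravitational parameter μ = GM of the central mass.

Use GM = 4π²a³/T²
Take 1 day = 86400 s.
T = 199 days = 1.71936 × 10^7 s
a = 1 Gm = 1 × 10^9 m
a³ = 1 × 10^27 m³
T² = 2.9562 × 10^14 s²
GM = 4π² × (1 × 10^27) / (2.9562 × 10^14) = 1.33545 × 10^14 m³/s²
GM ≈ 1.335 × 10^14 m³/s²

Final answer: GM = 1.335 × 10^14 m³/s²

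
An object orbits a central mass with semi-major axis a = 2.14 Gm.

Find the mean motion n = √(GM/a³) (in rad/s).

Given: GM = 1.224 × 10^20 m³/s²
a = 2.14 Gm = 2.14 × 10^9 m
GM = 1.224 × 10^20 m³/s²
a³ = 9.80034 × 10^27 m³
GM/a³ = (1.224 × 10^20) / (9.80034 × 10^27) = 1.24894 × 10^-8 s⁻²
n = √(GM/a³) = 0.000111756 rad/s ≈ 0.0001118 rad/s

Final answer: n = 0.0001118 rad/s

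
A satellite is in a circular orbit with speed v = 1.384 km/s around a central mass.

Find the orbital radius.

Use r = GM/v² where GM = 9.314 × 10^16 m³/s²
v = 1.384 km/s = 1384 m/s
GM = 9.314 × 10^16 m³/s²
v² = 1.91546 × 10^6 m²/s²
r = GM/v² = (9.314 × 10^16) / (1.91546 × 10^6) = 4.86255 × 10^10 m ≈ 48.63 Gm

Final answer: 48.63 Gm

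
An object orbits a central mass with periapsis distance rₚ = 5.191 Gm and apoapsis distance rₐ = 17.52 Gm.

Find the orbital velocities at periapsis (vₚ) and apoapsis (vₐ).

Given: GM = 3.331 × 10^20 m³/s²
rₚ = 5.191 Gm = 5.191 × 10^9 m
rₐ = 17.52 Gm = 1.752 × 10^10 m
GM = 3.331 × 10^20 m³/s²
a = (rₚ + rₐ)/2 = 1.13555 × 10^10 m
Vis-viva: v² = GM (2/r − 1/a)
vₚ² = 3.331 × 10^20 × (3.85282 × 10^-10 − 8.80631 × 10^-11) = 9.90037 × 10^10 m²/s²
vₚ = 314649 m/s ≈ 314.6 km/s
vₐ² = 3.331 × 10^20 × (1.14155 × 10^-10 − 8.80631 × 10^-11) = 8.69131 × 10^9 m²/s²
vₐ = 93227.2 m/s ≈ 93.23 km/s

Final answer: vₚ = 314.6 km/s, vₐ = 93.23 km/s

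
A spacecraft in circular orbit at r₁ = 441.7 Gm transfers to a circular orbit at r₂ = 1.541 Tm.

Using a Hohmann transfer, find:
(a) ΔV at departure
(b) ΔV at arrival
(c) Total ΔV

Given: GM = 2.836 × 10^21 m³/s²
r₁ = 441.7 Gm = 4.417 × 10^11 m
r₂ = 1.541 Tm = 1.541 × 10^12 m
GM = 2.836 × 10^21 m³/s²
Transfer ellipse: a_t = (r₁ + r₂)/2 = 9.9135 × 10^11 m
Circular speed at r₁: v₁ = √(GM/r₁) = 80128.9 m/s
Transfer speed at r₁ (periapsis): v₁ₜ = √(GM(2/r₁ − 1/a_t)) = 99902.7 m/s
(a) ΔV₁ = v₁ₜ − v₁ = 19773.8 m/s ≈ 19.77 km/s
Circular speed at r₂: v₂ = √(GM/r₂) = 42899.5 m/s
Transfer speed at r₂ (apoapsis): v₂ₜ = √(GM(2/r₂ − 1/a_t)) = 28635.3 m/s
(b) ΔV₂ = v₂ − v₂ₜ = 14264.1 m/s ≈ 14.26 km/s
(c) ΔV_total = ΔV₁ + ΔV₂ = 34037.9 m/s ≈ 34.04 km/s

Final answer:
(a) ΔV₁ = 19.77 km/s
(b) ΔV₂ = 14.26 km/s
(c) ΔV_total = 34.04 km/s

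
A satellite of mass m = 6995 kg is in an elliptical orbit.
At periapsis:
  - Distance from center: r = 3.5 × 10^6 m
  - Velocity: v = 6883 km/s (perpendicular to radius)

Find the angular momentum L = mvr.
r = 3.5 × 10^6 m
v = 6883 km/s = 6.883 × 10^6 m/s
vr = 6.883 × 10^6 × 3.5 × 10^6 = 2.40905 × 10^13 m²/s
L = m × vr = 6995 × 2.40905 × 10^13 = 1.68513 × 10^17 kg·m²/s ≈ 1.685 × 10^17 kg·m²/s

Final answer: L = 1.685 × 10^17 kg·m²/s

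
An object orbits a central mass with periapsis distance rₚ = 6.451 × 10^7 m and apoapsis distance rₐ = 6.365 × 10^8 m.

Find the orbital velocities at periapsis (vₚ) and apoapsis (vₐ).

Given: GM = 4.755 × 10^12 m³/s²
rₚ = 6.451 × 10^7 m
rₐ = 6.365 × 10^8 m
GM = 4.755 × 10^12 m³/s²
a = (rₚ + rₐ)/2 = 3.50505 × 10^8 m
Vis-viva: v² = GM (2/r − 1/a)
vₚ² = 4.755 × 10^12 × (3.10029 × 10^-8 − 2.85303 × 10^-9) = 133853 m²/s²
vₚ = 365.859 m/s ≈ 365.9 m/s
vₐ² = 4.755 × 10^12 × (3.14218 × 10^-9 − 2.85303 × 10^-9) = 1374.94 m²/s²
vₐ = 37.0802 m/s ≈ 37.08 m/s

Final answer: vₚ = 365.9 m/s, vₐ = 37.08 m/s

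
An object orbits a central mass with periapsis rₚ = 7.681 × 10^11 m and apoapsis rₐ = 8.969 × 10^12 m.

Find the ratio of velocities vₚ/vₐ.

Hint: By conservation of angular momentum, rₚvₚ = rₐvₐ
rₚ = 7.681 × 10^11 m
rₐ = 8.969 × 10^12 m
rₚvₚ = rₐvₐ  ⇒  vₚ/vₐ = rₐ/rₚ
vₚ/vₐ = (8.969 × 10^12) / (7.681 × 10^11) = 11.6769

Final answer: vₚ/vₐ = 11.68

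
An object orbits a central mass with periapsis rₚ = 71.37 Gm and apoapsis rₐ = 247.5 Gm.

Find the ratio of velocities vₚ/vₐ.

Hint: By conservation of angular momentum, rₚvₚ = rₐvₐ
rₚ = 71.37 Gm = 7.137 × 10^10 m
rₐ = 247.5 Gm = 2.475 × 10^11 m
rₚvₚ = rₐvₐ  ⇒  vₚ/vₐ = rₐ/rₚ
vₚ/vₐ = (2.475 × 10^11) / (7.137 × 10^10) = 3.46784

Final answer: vₚ/vₐ = 3.468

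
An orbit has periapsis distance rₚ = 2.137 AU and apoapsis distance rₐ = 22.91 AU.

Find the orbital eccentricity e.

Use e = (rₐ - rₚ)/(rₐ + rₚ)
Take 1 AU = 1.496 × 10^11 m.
rₚ = 2.137 AU = 3.19695 × 10^11 m
rₐ = 22.91 AU = 3.42734 × 10^12 m
rₐ − rₚ = 3.10764 × 10^12 m
rₐ + rₚ = 3.74703 × 10^12 m
e = (rₐ − rₚ)/(rₐ + rₚ) = 0.829361

Final answer: e = 0.8294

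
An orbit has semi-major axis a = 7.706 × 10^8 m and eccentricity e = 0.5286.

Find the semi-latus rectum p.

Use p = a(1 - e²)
a = 7.706 × 10^8 m
e = 0.5286,  e² = 0.279418,  1 − e² = 0.720582
p = a(1 − e²) = 7.706 × 10^8 m × 0.720582 = 5.55281 × 10^8 m ≈ 5.553 × 10^8 m

Final answer: p = 5.553 × 10^8 m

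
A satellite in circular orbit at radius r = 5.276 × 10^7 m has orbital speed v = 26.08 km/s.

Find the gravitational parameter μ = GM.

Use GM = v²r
r = 5.276 × 10^7 m
v = 26.08 km/s = 26080 m/s
v² = 6.80166 × 10^8 m²/s²
GM = v²r = 6.80166 × 10^8 × 5.276 × 10^7 = 3.58856 × 10^16 m³/s²
GM ≈ 3.589 × 10^16 m³/s²

Final answer: GM = 3.589 × 10^16 m³/s²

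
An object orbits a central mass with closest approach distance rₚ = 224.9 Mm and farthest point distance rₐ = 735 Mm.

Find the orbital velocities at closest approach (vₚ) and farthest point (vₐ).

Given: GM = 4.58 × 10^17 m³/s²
rₚ = 224.9 Mm = 2.249 × 10^8 m
rₐ = 735 Mm = 7.35 × 10^8 m
GM = 4.58 × 10^17 m³/s²
a = (rₚ + rₐ)/2 = 4.7995 × 10^8 m
Vis-viva: v² = GM (2/r − 1/a)
vₚ² = 4.58 × 10^17 × (8.89284 × 10^-9 − 2.08355 × 10^-9) = 3.11866 × 10^9 m²/s²
vₚ = 55844.9 m/s ≈ 55.84 km/s
vₐ² = 4.58 × 10^17 × (2.72109 × 10^-9 − 2.08355 × 10^-9) = 2.91992 × 10^8 m²/s²
vₐ = 17087.8 m/s ≈ 17.09 km/s

Final answer: vₚ = 55.84 km/s, vₐ = 17.09 km/s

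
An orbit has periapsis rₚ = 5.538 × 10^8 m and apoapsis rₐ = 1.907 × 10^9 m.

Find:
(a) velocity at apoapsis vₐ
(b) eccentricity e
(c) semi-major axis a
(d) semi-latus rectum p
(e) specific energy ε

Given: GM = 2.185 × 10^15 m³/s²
rₚ = 5.538 × 10^8 m
rₐ = 1.907 × 10^9 m
GM = 2.185 × 10^15 m³/s²
a = (rₚ + rₐ)/2 = 1.2304 × 10^9 m
e = (rₐ − rₚ)/(rₐ + rₚ) = (1.3532 × 10^9) / (2.4608 × 10^9) = 0.549902
(a) vₐ² = GM (2/rₐ − 1/a) = 2.185 × 10^15 × (1.04877 × 10^-9 − 8.12744 × 10^-10) = 515712 m²/s²;  vₐ = 718.131 m/s ≈ 718.1 m/s
(b) e = 0.549902 ≈ 0.5499
(c) a = 1.2304 × 10^9 m ≈ 1.23 × 10^9 m
(d) 1 − e² = 0.697607;  p = a(1 − e²) = 1.2304 × 10^9 × 0.697607 = 8.58336 × 10^8 m ≈ 8.583 × 10^8 m
(e) 2a = 2.4608 × 10^9 m;  ε = −GM/(2a) = -887923 J/kg ≈ -887.9 kJ/kg

Final answer:
(a) velocity at apoapsis vₐ = 718.1 m/s
(b) eccentricity e = 0.5499
(c) semi-major axis a = 1.23 × 10^9 m
(d) semi-latus rectum p = 8.583 × 10^8 m
(e) specific energy ε = -887.9 kJ/kg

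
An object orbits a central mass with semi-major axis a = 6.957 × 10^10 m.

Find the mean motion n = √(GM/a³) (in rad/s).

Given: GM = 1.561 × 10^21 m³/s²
a = 6.957 × 10^10 m
GM = 1.561 × 10^21 m³/s²
a³ = 3.36718 × 10^32 m³
GM/a³ = (1.561 × 10^21) / (3.36718 × 10^32) = 4.63593 × 10^-12 s⁻²
n = √(GM/a³) = 2.15312 × 10^-6 rad/s ≈ 2.153 × 10^-6 rad/s

Final answer: n = 2.153 × 10^-6 rad/s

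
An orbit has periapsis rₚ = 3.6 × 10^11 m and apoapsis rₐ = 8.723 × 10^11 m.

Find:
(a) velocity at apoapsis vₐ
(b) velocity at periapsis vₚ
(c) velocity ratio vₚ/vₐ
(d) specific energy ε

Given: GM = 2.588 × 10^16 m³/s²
rₚ = 3.6 × 10^11 m
rₐ = 8.723 × 10^11 m
GM = 2.588 × 10^16 m³/s²
a = (rₚ + rₐ)/2 = 6.1615 × 10^11 m
e = (rₐ − rₚ)/(rₐ + rₚ) = (5.123 × 10^11) / (1.2323 × 10^12) = 0.415727
(a) vₐ² = GM (2/rₐ − 1/a) = 2.588 × 10^16 × (2.29279 × 10^-12 − 1.62298 × 10^-12) = 17334.6 m²/s²;  vₐ = 131.661 m/s ≈ 131.7 m/s
(b) vₚ² = GM (2/rₚ − 1/a) = 2.588 × 10^16 × (5.55556 × 10^-12 − 1.62298 × 10^-12) = 101775 m²/s²;  vₚ = 319.022 m/s ≈ 319 m/s
(c) vₚ/vₐ = rₐ/rₚ (angular momentum) = (8.723 × 10^11) / (3.6 × 10^11) = 2.42306 ≈ 2.423
(d) 2a = 1.2323 × 10^12 m;  ε = −GM/(2a) = -21001.4 J/kg ≈ -21 kJ/kg

Final answer:
(a) velocity at apoapsis vₐ = 131.7 m/s
(b) velocity at periapsis vₚ = 319 m/s
(c) velocity ratio vₚ/vₐ = 2.423
(d) specific energy ε = -21 kJ/kg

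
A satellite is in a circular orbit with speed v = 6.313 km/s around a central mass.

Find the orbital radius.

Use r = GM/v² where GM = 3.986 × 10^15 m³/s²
v = 6.313 km/s = 6313 m/s
GM = 3.986 × 10^15 m³/s²
v² = 3.9854 × 10^7 m²/s²
r = GM/v² = (3.986 × 10^15) / (3.9854 × 10^7) = 1.00015 × 10^8 m ≈ 100 Mm

Final answer: 100 Mm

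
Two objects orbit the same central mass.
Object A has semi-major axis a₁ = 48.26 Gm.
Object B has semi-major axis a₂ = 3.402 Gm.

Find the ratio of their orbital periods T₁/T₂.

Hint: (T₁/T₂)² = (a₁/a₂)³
a₁ = 48.26 Gm = 4.826 × 10^10 m
a₂ = 3.402 Gm = 3.402 × 10^9 m
a₁/a₂ = 14.1858
T₁/T₂ = (a₁/a₂)^(3/2) = (14.1858)^1.5 = 53.4293

Final answer: T₁/T₂ = 53.43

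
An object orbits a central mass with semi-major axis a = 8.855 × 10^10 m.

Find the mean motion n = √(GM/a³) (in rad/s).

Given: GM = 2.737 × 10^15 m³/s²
a = 8.855 × 10^10 m
GM = 2.737 × 10^15 m³/s²
a³ = 6.9433 × 10^32 m³
GM/a³ = (2.737 × 10^15) / (6.9433 × 10^32) = 3.94193 × 10^-18 s⁻²
n = √(GM/a³) = 1.98543 × 10^-9 rad/s ≈ 1.985 × 10^-9 rad/s

Final answer: n = 1.985 × 10^-9 rad/s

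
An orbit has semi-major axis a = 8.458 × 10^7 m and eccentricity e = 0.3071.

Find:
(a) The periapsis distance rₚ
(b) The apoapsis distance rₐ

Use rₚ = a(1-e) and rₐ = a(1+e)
a = 8.458 × 10^7 m
e = 0.3071:  1 − e = 0.6929,  1 + e = 1.3071
(a) rₚ = a(1 − e) = 8.458 × 10^7 m × 0.6929 = 5.86055 × 10^7 m ≈ 5.861 × 10^7 m
(b) rₐ = a(1 + e) = 8.458 × 10^7 m × 1.3071 = 1.10555 × 10^8 m ≈ 1.106 × 10^8 m

Final answer:
(a) rₚ = 5.861 × 10^7 m
(b) rₐ = 1.106 × 10^8 m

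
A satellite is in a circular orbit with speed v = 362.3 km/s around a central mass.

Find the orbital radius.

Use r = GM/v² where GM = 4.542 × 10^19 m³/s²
v = 362.3 km/s = 362300 m/s
GM = 4.542 × 10^19 m³/s²
v² = 1.31261 × 10^11 m²/s²
r = GM/v² = (4.542 × 10^19) / (1.31261 × 10^11) = 3.46027 × 10^8 m ≈ 3.46 × 10^8 m

Final answer: 3.46 × 10^8 m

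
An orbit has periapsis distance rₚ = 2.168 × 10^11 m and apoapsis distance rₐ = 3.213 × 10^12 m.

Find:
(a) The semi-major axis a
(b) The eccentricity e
rₚ = 2.168 × 10^11 m
rₐ = 3.213 × 10^12 m
(a) a = (rₚ + rₐ)/2 = 1.7149 × 10^12 m ≈ 1.715 × 10^12 m
(b) e = (rₐ − rₚ)/(rₐ + rₚ) = (2.9962 × 10^12) / (3.4298 × 10^12) = 0.873579

Final answer:
(a) a = 1.715 × 10^12 m
(b) e = 0.8736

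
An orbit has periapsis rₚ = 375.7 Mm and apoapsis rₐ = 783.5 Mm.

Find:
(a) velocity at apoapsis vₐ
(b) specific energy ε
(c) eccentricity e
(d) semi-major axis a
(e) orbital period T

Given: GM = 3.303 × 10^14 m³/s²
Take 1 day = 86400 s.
rₚ = 375.7 Mm = 3.757 × 10^8 m
rₐ = 783.5 Mm = 7.835 × 10^8 m
GM = 3.303 × 10^14 m³/s²
a = (rₚ + rₐ)/2 = 5.796 × 10^8 m
e = (rₐ − rₚ)/(rₐ + rₚ) = (4.078 × 10^8) / (1.1592 × 10^9) = 0.351794
(a) vₐ² = GM (2/rₐ − 1/a) = 3.303 × 10^14 × (2.55265 × 10^-9 − 1.72533 × 10^-9) = 273264 m²/s²;  vₐ = 522.747 m/s ≈ 522.7 m/s
(b) 2a = 1.1592 × 10^9 m;  ε = −GM/(2a) = -284938 J/kg ≈ -284.9 kJ/kg
(c) e = 0.351794 ≈ 0.3518
(d) a = 5.796 × 10^8 m ≈ 579.6 Mm
(e) a³ = 1.94709 × 10^26 m³;  T = 2π √(a³/GM) = 2π × 767783 s = 4.82412 × 10^6 s ≈ 55.83 days

Final answer:
(a) velocity at apoapsis vₐ = 522.7 m/s
(b) specific energy ε = -284.9 kJ/kg
(c) eccentricity e = 0.3518
(d) semi-major axis a = 579.6 Mm
(e) orbital period T = 55.83 days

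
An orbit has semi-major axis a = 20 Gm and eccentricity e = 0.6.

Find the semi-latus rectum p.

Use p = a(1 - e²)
a = 20 Gm = 2 × 10^10 m
e = 0.6,  e² = 0.36,  1 − e² = 0.64
p = a(1 − e²) = 2 × 10^10 m × 0.64 = 1.28 × 10^10 m ≈ 12.8 Gm

Final answer: p = 12.8 Gm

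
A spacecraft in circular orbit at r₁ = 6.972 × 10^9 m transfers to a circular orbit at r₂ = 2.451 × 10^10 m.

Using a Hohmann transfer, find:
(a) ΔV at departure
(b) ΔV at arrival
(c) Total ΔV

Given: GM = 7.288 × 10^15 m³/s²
r₁ = 6.972 × 10^9 m
r₂ = 2.451 × 10^10 m
GM = 7.288 × 10^15 m³/s²
Transfer ellipse: a_t = (r₁ + r₂)/2 = 1.5741 × 10^10 m
Circular speed at r₁: v₁ = √(GM/r₁) = 1022.41 m/s
Transfer speed at r₁ (periapsis): v₁ₜ = √(GM(2/r₁ − 1/a_t)) = 1275.8 m/s
(a) ΔV₁ = v₁ₜ − v₁ = 253.384 m/s ≈ 253.4 m/s
Circular speed at r₂: v₂ = √(GM/r₂) = 545.296 m/s
Transfer speed at r₂ (apoapsis): v₂ₜ = √(GM(2/r₂ − 1/a_t)) = 362.907 m/s
(b) ΔV₂ = v₂ − v₂ₜ = 182.39 m/s ≈ 182.4 m/s
(c) ΔV_total = ΔV₁ + ΔV₂ = 435.774 m/s ≈ 435.8 m/s

Final answer:
(a) ΔV₁ = 253.4 m/s
(b) ΔV₂ = 182.4 m/s
(c) ΔV_total = 435.8 m/s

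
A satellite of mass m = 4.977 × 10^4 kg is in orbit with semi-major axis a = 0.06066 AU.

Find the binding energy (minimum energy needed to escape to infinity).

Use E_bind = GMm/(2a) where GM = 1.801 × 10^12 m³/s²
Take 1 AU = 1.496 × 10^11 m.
a = 0.06066 AU = 9.07474 × 10^9 m
GM = 1.801 × 10^12 m³/s²
m = 4.977 × 10^4 kg
GMm = 1.801 × 10^12 × 49770 = 8.96358 × 10^16 m³·kg/s²
2a = 1.81495 × 10^10 m
E_bind = GMm/(2a) = 4.93875 × 10^6 J ≈ 4.939 MJ

Final answer: 4.939 MJ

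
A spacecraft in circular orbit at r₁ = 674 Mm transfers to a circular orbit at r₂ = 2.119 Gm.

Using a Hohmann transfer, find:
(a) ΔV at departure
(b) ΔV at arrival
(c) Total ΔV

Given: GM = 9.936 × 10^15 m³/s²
r₁ = 674 Mm = 6.74 × 10^8 m
r₂ = 2.119 Gm = 2.119 × 10^9 m
GM = 9.936 × 10^15 m³/s²
Transfer ellipse: a_t = (r₁ + r₂)/2 = 1.3965 × 10^9 m
Circular speed at r₁: v₁ = √(GM/r₁) = 3839.51 m/s
Transfer speed at r₁ (periapsis): v₁ₜ = √(GM(2/r₁ − 1/a_t)) = 4729.56 m/s
(a) ΔV₁ = v₁ₜ − v₁ = 890.051 m/s ≈ 890.1 m/s
Circular speed at r₂: v₂ = √(GM/r₂) = 2165.41 m/s
Transfer speed at r₂ (apoapsis): v₂ₜ = √(GM(2/r₂ − 1/a_t)) = 1504.35 m/s
(b) ΔV₂ = v₂ − v₂ₜ = 661.058 m/s ≈ 661.1 m/s
(c) ΔV_total = ΔV₁ + ΔV₂ = 1551.11 m/s ≈ 1.551 km/s

Final answer:
(a) ΔV₁ = 890.1 m/s
(b) ΔV₂ = 661.1 m/s
(c) ΔV_total = 1.551 km/s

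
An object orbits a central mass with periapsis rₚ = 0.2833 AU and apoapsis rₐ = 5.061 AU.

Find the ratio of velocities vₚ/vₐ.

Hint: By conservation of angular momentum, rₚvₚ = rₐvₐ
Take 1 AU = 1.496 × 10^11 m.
rₚ = 0.2833 AU = 4.23817 × 10^10 m
rₐ = 5.061 AU = 7.57126 × 10^11 m
rₚvₚ = rₐvₐ  ⇒  vₚ/vₐ = rₐ/rₚ
vₚ/vₐ = (7.57126 × 10^11) / (4.23817 × 10^10) = 17.8645

Final answer: vₚ/vₐ = 17.86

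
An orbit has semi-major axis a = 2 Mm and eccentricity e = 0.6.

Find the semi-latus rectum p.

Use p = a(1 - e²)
a = 2 Mm = 2 × 10^6 m
e = 0.6,  e² = 0.36,  1 − e² = 0.64
p = a(1 − e²) = 2 × 10^6 m × 0.64 = 1.28 × 10^6 m ≈ 1.28 Mm

Final answer: p = 1.28 Mm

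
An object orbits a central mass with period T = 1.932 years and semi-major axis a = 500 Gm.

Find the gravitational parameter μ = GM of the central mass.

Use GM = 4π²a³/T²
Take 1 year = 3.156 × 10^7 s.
T = 1.932 years = 6.09739 × 10^7 s
a = 500 Gm = 5 × 10^11 m
a³ = 1.25 × 10^35 m³
T² = 3.71782 × 10^15 s²
GM = 4π² × (1.25 × 10^35) / (3.71782 × 10^15) = 1.32734 × 10^21 m³/s²
GM ≈ 1.327 × 10^21 m³/s²

Final answer: GM = 1.327 × 10^21 m³/s²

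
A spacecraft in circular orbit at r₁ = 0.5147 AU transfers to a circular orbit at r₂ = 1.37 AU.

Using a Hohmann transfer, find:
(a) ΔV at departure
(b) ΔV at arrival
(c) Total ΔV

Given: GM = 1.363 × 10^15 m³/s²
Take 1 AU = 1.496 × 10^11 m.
r₁ = 0.5147 AU = 7.69991 × 10^10 m
r₂ = 1.37 AU = 2.04952 × 10^11 m
GM = 1.363 × 10^15 m³/s²
Transfer ellipse: a_t = (r₁ + r₂)/2 = 1.40976 × 10^11 m
Circular speed at r₁: v₁ = √(GM/r₁) = 133.047 m/s
Transfer speed at r₁ (periapsis): v₁ₜ = √(GM(2/r₁ − 1/a_t)) = 160.42 m/s
(a) ΔV₁ = v₁ₜ − v₁ = 27.3733 m/s ≈ 27.37 m/s
Circular speed at r₂: v₂ = √(GM/r₂) = 81.5496 m/s
Transfer speed at r₂ (apoapsis): v₂ₜ = √(GM(2/r₂ − 1/a_t)) = 60.2688 m/s
(b) ΔV₂ = v₂ − v₂ₜ = 21.2808 m/s ≈ 21.28 m/s
(c) ΔV_total = ΔV₁ + ΔV₂ = 48.654 m/s ≈ 48.65 m/s

Final answer:
(a) ΔV₁ = 27.37 m/s
(b) ΔV₂ = 21.28 m/s
(c) ΔV_total = 48.65 m/s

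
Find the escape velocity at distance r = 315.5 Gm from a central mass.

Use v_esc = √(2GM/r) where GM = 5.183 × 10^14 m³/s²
r = 315.5 Gm = 3.155 × 10^11 m
GM = 5.183 × 10^14 m³/s²
2GM/r = 2 × (5.183 × 10^14) / (3.155 × 10^11) = 3285.58 m²/s²
v_esc = √(2GM/r) = 57.32 m/s ≈ 57.32 m/s

Final answer: 57.32 m/s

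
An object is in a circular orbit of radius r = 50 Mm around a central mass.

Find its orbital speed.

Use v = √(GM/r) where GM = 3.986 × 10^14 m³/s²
r = 50 Mm = 5 × 10^7 m
GM = 3.986 × 10^14 m³/s²
GM/r = (3.986 × 10^14) / (5 × 10^7) = 7.972 × 10^6 m²/s²
v = √(GM/r) = 2823.47 m/s ≈ 2.823 km/s

Final answer: 2.823 km/s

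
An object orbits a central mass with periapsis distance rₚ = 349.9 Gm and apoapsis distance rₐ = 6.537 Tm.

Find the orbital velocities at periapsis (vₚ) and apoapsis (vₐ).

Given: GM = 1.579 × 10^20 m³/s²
rₚ = 349.9 Gm = 3.499 × 10^11 m
rₐ = 6.537 Tm = 6.537 × 10^12 m
GM = 1.579 × 10^20 m³/s²
a = (rₚ + rₐ)/2 = 3.44345 × 10^12 m
Vis-viva: v² = GM (2/r − 1/a)
vₚ² = 1.579 × 10^20 × (5.71592 × 10^-12 − 2.90406 × 10^-13) = 8.56688 × 10^8 m²/s²
vₚ = 29269.2 m/s ≈ 29.27 km/s
vₐ² = 1.579 × 10^20 × (3.05951 × 10^-13 − 2.90406 × 10^-13) = 2.45445 × 10^6 m²/s²
vₐ = 1566.67 m/s ≈ 1.567 km/s

Final answer: vₚ = 29.27 km/s, vₐ = 1.567 km/s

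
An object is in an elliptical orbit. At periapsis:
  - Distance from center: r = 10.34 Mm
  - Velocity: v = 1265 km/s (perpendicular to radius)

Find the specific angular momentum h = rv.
r = 10.34 Mm = 1.034 × 10^7 m
v = 1265 km/s = 1.265 × 10^6 m/s
h = rv = 1.034 × 10^7 × 1.265 × 10^6 = 1.30801 × 10^13 m²/s ≈ 1.308 × 10^13 m²/s

Final answer: h = 1.308 × 10^13 m²/s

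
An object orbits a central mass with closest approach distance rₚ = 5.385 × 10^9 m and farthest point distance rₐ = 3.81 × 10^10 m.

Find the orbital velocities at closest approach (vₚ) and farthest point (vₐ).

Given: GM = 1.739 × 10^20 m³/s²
rₚ = 5.385 × 10^9 m
rₐ = 3.81 × 10^10 m
GM = 1.739 × 10^20 m³/s²
a = (rₚ + rₐ)/2 = 2.17425 × 10^10 m
Vis-viva: v² = GM (2/r − 1/a)
vₚ² = 1.739 × 10^20 × (3.71402 × 10^-10 − 4.59929 × 10^-11) = 5.65887 × 10^10 m²/s²
vₚ = 237884 m/s ≈ 237.9 km/s
vₐ² = 1.739 × 10^20 × (5.24934 × 10^-11 − 4.59929 × 10^-11) = 1.13045 × 10^9 m²/s²
vₐ = 33622.1 m/s ≈ 33.62 km/s

Final answer: vₚ = 237.9 km/s, vₐ = 33.62 km/s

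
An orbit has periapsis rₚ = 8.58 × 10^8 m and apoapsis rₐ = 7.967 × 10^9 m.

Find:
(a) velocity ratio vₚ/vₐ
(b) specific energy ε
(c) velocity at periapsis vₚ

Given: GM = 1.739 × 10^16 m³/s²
rₚ = 8.58 × 10^8 m
rₐ = 7.967 × 10^9 m
GM = 1.739 × 10^16 m³/s²
a = (rₚ + rₐ)/2 = 4.4125 × 10^9 m
e = (rₐ − rₚ)/(rₐ + rₚ) = (7.109 × 10^9) / (8.825 × 10^9) = 0.805552
(a) vₚ/vₐ = rₐ/rₚ (angular momentum) = (7.967 × 10^9) / (8.58 × 10^8) = 9.28555 ≈ 9.286
(b) 2a = 8.825 × 10^9 m;  ε = −GM/(2a) = -1.97054 × 10^6 J/kg ≈ -1.971 MJ/kg
(c) vₚ² = GM (2/rₚ − 1/a) = 1.739 × 10^16 × (2.331 × 10^-9 − 2.26629 × 10^-10) = 3.65951 × 10^7 m²/s²;  vₚ = 6049.38 m/s ≈ 6.049 km/s

Final answer:
(a) velocity ratio vₚ/vₐ = 9.286
(b) specific energy ε = -1.971 MJ/kg
(c) velocity at periapsis vₚ = 6.049 km/s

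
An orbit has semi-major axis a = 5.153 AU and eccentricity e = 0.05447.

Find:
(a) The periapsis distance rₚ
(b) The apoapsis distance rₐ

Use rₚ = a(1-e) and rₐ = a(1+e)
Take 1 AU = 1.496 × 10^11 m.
a = 5.153 AU = 7.70889 × 10^11 m
e = 0.05447:  1 − e = 0.94553,  1 + e = 1.05447
(a) rₚ = a(1 − e) = 7.70889 × 10^11 m × 0.94553 = 7.28898 × 10^11 m ≈ 4.872 AU
(b) rₐ = a(1 + e) = 7.70889 × 10^11 m × 1.05447 = 8.12879 × 10^11 m ≈ 5.434 AU

Final answer:
(a) rₚ = 4.872 AU
(b) rₐ = 5.434 AU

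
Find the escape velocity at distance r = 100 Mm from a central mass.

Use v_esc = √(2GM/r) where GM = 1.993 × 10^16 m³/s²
r = 100 Mm = 1 × 10^8 m
GM = 1.993 × 10^16 m³/s²
2GM/r = 2 × (1.993 × 10^16) / (1 × 10^8) = 3.986 × 10^8 m²/s²
v_esc = √(2GM/r) = 19965 m/s ≈ 19.96 km/s

Final answer: 19.96 km/s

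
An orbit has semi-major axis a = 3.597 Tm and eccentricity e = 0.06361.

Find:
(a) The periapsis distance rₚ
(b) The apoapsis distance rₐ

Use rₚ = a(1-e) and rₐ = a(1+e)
a = 3.597 Tm = 3.597 × 10^12 m
e = 0.06361:  1 − e = 0.93639,  1 + e = 1.06361
(a) rₚ = a(1 − e) = 3.597 × 10^12 m × 0.93639 = 3.36819 × 10^12 m ≈ 3.368 Tm
(b) rₐ = a(1 + e) = 3.597 × 10^12 m × 1.06361 = 3.82581 × 10^12 m ≈ 3.826 Tm

Final answer:
(a) rₚ = 3.368 Tm
(b) rₐ = 3.826 Tm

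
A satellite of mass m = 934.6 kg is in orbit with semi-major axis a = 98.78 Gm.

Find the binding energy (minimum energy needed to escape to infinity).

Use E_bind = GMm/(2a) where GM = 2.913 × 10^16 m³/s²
a = 98.78 Gm = 9.878 × 10^10 m
GM = 2.913 × 10^16 m³/s²
m = 934.6 kg
GMm = 2.913 × 10^16 × 934.6 = 2.72249 × 10^19 m³·kg/s²
2a = 1.9756 × 10^11 m
E_bind = GMm/(2a) = 1.37806 × 10^8 J ≈ 137.8 MJ

Final answer: 137.8 MJ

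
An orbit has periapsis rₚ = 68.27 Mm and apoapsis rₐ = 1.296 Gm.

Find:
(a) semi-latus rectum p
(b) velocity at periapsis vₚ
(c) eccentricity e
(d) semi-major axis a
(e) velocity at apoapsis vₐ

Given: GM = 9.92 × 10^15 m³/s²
rₚ = 68.27 Mm = 6.827 × 10^7 m
rₐ = 1.296 Gm = 1.296 × 10^9 m
GM = 9.92 × 10^15 m³/s²
a = (rₚ + rₐ)/2 = 6.82135 × 10^8 m
e = (rₐ − rₚ)/(rₐ + rₚ) = (1.22773 × 10^9) / (1.36427 × 10^9) = 0.899917
(a) 1 − e² = 0.190149;  p = a(1 − e²) = 6.82135 × 10^8 × 0.190149 = 1.29707 × 10^8 m ≈ 129.7 Mm
(b) vₚ² = GM (2/rₚ − 1/a) = 9.92 × 10^15 × (2.92954 × 10^-8 − 1.46599 × 10^-9) = 2.76068 × 10^8 m²/s²;  vₚ = 16615.3 m/s ≈ 16.62 km/s
(c) e = 0.899917 ≈ 0.8999
(d) a = 6.82135 × 10^8 m ≈ 682.1 Mm
(e) vₐ² = GM (2/rₐ − 1/a) = 9.92 × 10^15 × (1.54321 × 10^-9 − 1.46599 × 10^-9) = 766066 m²/s²;  vₐ = 875.252 m/s ≈ 875.3 m/s

Final answer:
(a) semi-latus rectum p = 129.7 Mm
(b) velocity at periapsis vₚ = 16.62 km/s
(c) eccentricity e = 0.8999
(d) semi-major axis a = 682.1 Mm
(e) velocity at apoapsis vₐ = 875.3 m/s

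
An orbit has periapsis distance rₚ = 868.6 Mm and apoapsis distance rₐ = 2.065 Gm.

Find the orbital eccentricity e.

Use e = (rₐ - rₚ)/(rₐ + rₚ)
rₚ = 868.6 Mm = 8.686 × 10^8 m
rₐ = 2.065 Gm = 2.065 × 10^9 m
rₐ − rₚ = 1.1964 × 10^9 m
rₐ + rₚ = 2.9336 × 10^9 m
e = (rₐ − rₚ)/(rₐ + rₚ) = 0.407827

Final answer: e = 0.4078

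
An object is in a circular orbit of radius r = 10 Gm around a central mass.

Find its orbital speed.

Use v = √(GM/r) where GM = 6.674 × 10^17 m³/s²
r = 10 Gm = 1 × 10^10 m
GM = 6.674 × 10^17 m³/s²
GM/r = (6.674 × 10^17) / (1 × 10^10) = 6.674 × 10^7 m²/s²
v = √(GM/r) = 8169.46 m/s ≈ 8.169 km/s

Final answer: 8.169 km/s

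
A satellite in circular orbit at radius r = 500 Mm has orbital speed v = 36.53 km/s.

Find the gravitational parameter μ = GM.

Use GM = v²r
r = 500 Mm = 5 × 10^8 m
v = 36.53 km/s = 36530 m/s
v² = 1.33444 × 10^9 m²/s²
GM = v²r = 1.33444 × 10^9 × 5 × 10^8 = 6.6722 × 10^17 m³/s²
GM ≈ 6.672 × 10^17 m³/s²

Final answer: GM = 6.672 × 10^17 m³/s²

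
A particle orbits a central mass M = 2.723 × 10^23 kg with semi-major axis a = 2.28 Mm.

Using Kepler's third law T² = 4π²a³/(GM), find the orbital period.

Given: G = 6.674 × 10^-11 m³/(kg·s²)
M = 2.723 × 10^23 kg
GM = G × M = 6.674 × 10^-11 × 2.723 × 10^23 = 1.81733 × 10^13 m³/s²
a = 2.28 Mm = 2.28 × 10^6 m
a³ = 1.18524 × 10^19 m³
T = 2π √(a³/GM) = 2π √((1.18524 × 10^19) / (1.81733 × 10^13)) = 2π × 807.58 s
T = 5074.17 s ≈ 1.409 hours

Final answer: 1.409 hours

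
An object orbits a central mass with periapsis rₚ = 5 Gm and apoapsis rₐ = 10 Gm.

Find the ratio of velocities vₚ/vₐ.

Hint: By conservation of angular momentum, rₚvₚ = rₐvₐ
rₚ = 5 Gm = 5 × 10^9 m
rₐ = 10 Gm = 1 × 10^10 m
rₚvₚ = rₐvₐ  ⇒  vₚ/vₐ = rₐ/rₚ
vₚ/vₐ = (1 × 10^10) / (5 × 10^9) = 2

Final answer: vₚ/vₐ = 2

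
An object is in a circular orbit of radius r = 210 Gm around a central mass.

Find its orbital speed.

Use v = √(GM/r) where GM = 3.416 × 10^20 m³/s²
r = 210 Gm = 2.1 × 10^11 m
GM = 3.416 × 10^20 m³/s²
GM/r = (3.416 × 10^20) / (2.1 × 10^11) = 1.62667 × 10^9 m²/s²
v = √(GM/r) = 40332 m/s ≈ 40.33 km/s

Final answer: 40.33 km/s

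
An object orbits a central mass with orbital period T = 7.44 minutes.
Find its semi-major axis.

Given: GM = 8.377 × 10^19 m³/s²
T = 7.44 minutes = 446.4 s
GM = 8.377 × 10^19 m³/s²
Kepler's third law: a³ = GM T² / (4π²)
T² = 199273 s²
a³ = (8.377 × 10^19) × 199273 / (4π²) = 4.22841 × 10^23 m³
a = (a³)^(1/3) = 7.50572 × 10^7 m ≈ 7.506 × 10^7 m

Final answer: 7.506 × 10^7 m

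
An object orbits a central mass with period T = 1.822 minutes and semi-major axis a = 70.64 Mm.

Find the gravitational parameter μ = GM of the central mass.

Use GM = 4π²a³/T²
T = 1.822 minutes = 109.32 s
a = 70.64 Mm = 7.064 × 10^7 m
a³ = 3.52494 × 10^23 m³
T² = 11950.9 s²
GM = 4π² × (3.52494 × 10^23) / 11950.9 = 1.16443 × 10^21 m³/s²
GM ≈ 1.164 × 10^21 m³/s²

Final answer: GM = 1.164 × 10^21 m³/s²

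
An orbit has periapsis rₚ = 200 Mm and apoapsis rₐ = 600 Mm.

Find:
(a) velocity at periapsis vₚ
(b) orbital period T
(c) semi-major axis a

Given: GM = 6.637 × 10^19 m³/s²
rₚ = 200 Mm = 2 × 10^8 m
rₐ = 600 Mm = 6 × 10^8 m
GM = 6.637 × 10^19 m³/s²
a = (rₚ + rₐ)/2 = 4 × 10^8 m
e = (rₐ − rₚ)/(rₐ + rₚ) = (4 × 10^8) / (8 × 10^8) = 0.5
(a) vₚ² = GM (2/rₚ − 1/a) = 6.637 × 10^19 × (1 × 10^-8 − 2.5 × 10^-9) = 4.97775 × 10^11 m²/s²;  vₚ = 705532 m/s ≈ 705.5 km/s
(b) a³ = 6.4 × 10^25 m³;  T = 2π √(a³/GM) = 2π × 981.983 s = 6169.98 s ≈ 1.714 hours
(c) a = 4 × 10^8 m ≈ 400 Mm

Final answer:
(a) velocity at periapsis vₚ = 705.5 km/s
(b) orbital period T = 1.714 hours
(c) semi-major axis a = 400 Mm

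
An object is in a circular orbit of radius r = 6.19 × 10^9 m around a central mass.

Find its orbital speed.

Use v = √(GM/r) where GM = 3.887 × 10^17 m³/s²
r = 6.19 × 10^9 m
GM = 3.887 × 10^17 m³/s²
GM/r = (3.887 × 10^17) / (6.19 × 10^9) = 6.27948 × 10^7 m²/s²
v = √(GM/r) = 7924.32 m/s ≈ 7.924 km/s

Final answer: 7.924 km/s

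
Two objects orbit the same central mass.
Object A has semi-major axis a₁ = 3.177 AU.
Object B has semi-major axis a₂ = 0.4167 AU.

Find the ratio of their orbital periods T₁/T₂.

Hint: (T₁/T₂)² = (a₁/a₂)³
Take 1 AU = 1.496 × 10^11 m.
a₁ = 3.177 AU = 4.75279 × 10^11 m
a₂ = 0.4167 AU = 6.23383 × 10^10 m
a₁/a₂ = 7.62419
T₁/T₂ = (a₁/a₂)^(3/2) = (7.62419)^1.5 = 21.0519

Final answer: T₁/T₂ = 21.05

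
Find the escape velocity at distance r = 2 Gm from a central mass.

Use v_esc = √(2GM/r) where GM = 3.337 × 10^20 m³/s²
r = 2 Gm = 2 × 10^9 m
GM = 3.337 × 10^20 m³/s²
2GM/r = 2 × (3.337 × 10^20) / (2 × 10^9) = 3.337 × 10^11 m²/s²
v_esc = √(2GM/r) = 577668 m/s ≈ 577.7 km/s

Final answer: 577.7 km/s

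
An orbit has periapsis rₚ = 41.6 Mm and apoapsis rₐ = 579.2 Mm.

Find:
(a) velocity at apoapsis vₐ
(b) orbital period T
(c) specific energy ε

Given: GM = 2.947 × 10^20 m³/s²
rₚ = 41.6 Mm = 4.16 × 10^7 m
rₐ = 579.2 Mm = 5.792 × 10^8 m
GM = 2.947 × 10^20 m³/s²
a = (rₚ + rₐ)/2 = 3.104 × 10^8 m
e = (rₐ − rₚ)/(rₐ + rₚ) = (5.376 × 10^8) / (6.208 × 10^8) = 0.865979
(a) vₐ² = GM (2/rₐ − 1/a) = 2.947 × 10^20 × (3.45304 × 10^-9 − 3.22165 × 10^-9) = 6.81904 × 10^10 m²/s²;  vₐ = 261133 m/s ≈ 261.1 km/s
(b) a³ = 2.99065 × 10^25 m³;  T = 2π √(a³/GM) = 2π × 318.561 s = 2001.58 s ≈ 33.36 minutes
(c) 2a = 6.208 × 10^8 m;  ε = −GM/(2a) = -4.7471 × 10^11 J/kg ≈ -474.7 GJ/kg

Final answer:
(a) velocity at apoapsis vₐ = 261.1 km/s
(b) orbital period T = 33.36 minutes
(c) specific energy ε = -474.7 GJ/kg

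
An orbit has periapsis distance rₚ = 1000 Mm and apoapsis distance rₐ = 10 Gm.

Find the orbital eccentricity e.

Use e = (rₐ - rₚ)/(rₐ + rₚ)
rₚ = 1000 Mm = 1 × 10^9 m
rₐ = 10 Gm = 1 × 10^10 m
rₐ − rₚ = 9 × 10^9 m
rₐ + rₚ = 1.1 × 10^10 m
e = (rₐ − rₚ)/(rₐ + rₚ) = 0.818182

Final answer: e = 0.8182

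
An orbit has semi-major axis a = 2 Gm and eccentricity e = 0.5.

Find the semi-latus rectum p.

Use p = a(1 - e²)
a = 2 Gm = 2 × 10^9 m
e = 0.5,  e² = 0.25,  1 − e² = 0.75
p = a(1 − e²) = 2 × 10^9 m × 0.75 = 1.5 × 10^9 m ≈ 1.5 Gm

Final answer: p = 1.5 Gm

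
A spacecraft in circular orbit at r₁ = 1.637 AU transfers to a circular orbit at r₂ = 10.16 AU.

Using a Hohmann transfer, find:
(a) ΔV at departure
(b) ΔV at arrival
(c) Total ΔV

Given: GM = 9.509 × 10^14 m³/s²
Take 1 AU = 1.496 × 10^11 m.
r₁ = 1.637 AU = 2.44895 × 10^11 m
r₂ = 10.16 AU = 1.51994 × 10^12 m
GM = 9.509 × 10^14 m³/s²
Transfer ellipse: a_t = (r₁ + r₂)/2 = 8.82416 × 10^11 m
Circular speed at r₁: v₁ = √(GM/r₁) = 62.3128 m/s
Transfer speed at r₁ (periapsis): v₁ₜ = √(GM(2/r₁ − 1/a_t)) = 81.7812 m/s
(a) ΔV₁ = v₁ₜ − v₁ = 19.4684 m/s ≈ 19.47 m/s
Circular speed at r₂: v₂ = √(GM/r₂) = 25.0124 m/s
Transfer speed at r₂ (apoapsis): v₂ₜ = √(GM(2/r₂ − 1/a_t)) = 13.1768 m/s
(b) ΔV₂ = v₂ − v₂ₜ = 11.8356 m/s ≈ 11.84 m/s
(c) ΔV_total = ΔV₁ + ΔV₂ = 31.304 m/s ≈ 31.3 m/s

Final answer:
(a) ΔV₁ = 19.47 m/s
(b) ΔV₂ = 11.84 m/s
(c) ΔV_total = 31.3 m/s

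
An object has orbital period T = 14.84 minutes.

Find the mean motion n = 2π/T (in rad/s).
T = 14.84 minutes = 890.4 s
n = 2π / 890.4 s = 0.00705659 rad/s ≈ 0.007057 rad/s

Final answer: n = 0.007057 rad/s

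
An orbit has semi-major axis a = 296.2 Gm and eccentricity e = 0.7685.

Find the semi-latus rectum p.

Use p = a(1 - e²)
a = 296.2 Gm = 2.962 × 10^11 m
e = 0.7685,  e² = 0.590592,  1 − e² = 0.409408
p = a(1 − e²) = 2.962 × 10^11 m × 0.409408 = 1.21267 × 10^11 m ≈ 121.3 Gm

Final answer: p = 121.3 Gm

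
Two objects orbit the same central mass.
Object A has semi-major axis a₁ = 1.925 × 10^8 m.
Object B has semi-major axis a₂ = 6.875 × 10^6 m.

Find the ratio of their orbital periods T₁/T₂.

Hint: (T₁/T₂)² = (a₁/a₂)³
a₁ = 1.925 × 10^8 m
a₂ = 6.875 × 10^6 m
a₁/a₂ = 28
T₁/T₂ = (a₁/a₂)^(3/2) = (28)^1.5 = 148.162

Final answer: T₁/T₂ = 148.2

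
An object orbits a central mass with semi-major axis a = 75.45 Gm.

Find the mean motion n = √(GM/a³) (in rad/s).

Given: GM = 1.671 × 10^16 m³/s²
a = 75.45 Gm = 7.545 × 10^10 m
GM = 1.671 × 10^16 m³/s²
a³ = 4.29514 × 10^32 m³
GM/a³ = (1.671 × 10^16) / (4.29514 × 10^32) = 3.89044 × 10^-17 s⁻²
n = √(GM/a³) = 6.23734 × 10^-9 rad/s ≈ 6.237 × 10^-9 rad/s

Final answer: n = 6.237 × 10^-9 rad/s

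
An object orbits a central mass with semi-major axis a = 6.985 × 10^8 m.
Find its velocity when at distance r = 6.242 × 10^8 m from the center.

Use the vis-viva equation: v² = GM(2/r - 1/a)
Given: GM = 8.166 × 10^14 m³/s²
a = 6.985 × 10^8 m
r = 6.242 × 10^8 m
GM = 8.166 × 10^14 m³/s²
2/r − 1/a = 3.2041 × 10^-9 − 1.43164 × 10^-9 = 1.77246 × 10^-9 m⁻¹
v² = GM (2/r − 1/a) = 1.44739 × 10^6 m²/s²
v = 1203.08 m/s ≈ 1.203 km/s

Final answer: 1.203 km/s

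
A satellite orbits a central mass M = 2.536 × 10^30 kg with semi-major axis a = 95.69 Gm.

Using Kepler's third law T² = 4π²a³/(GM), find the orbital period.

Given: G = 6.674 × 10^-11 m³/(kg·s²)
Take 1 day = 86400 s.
M = 2.536 × 10^30 kg
GM = G × M = 6.674 × 10^-11 × 2.536 × 10^30 = 1.69253 × 10^20 m³/s²
a = 95.69 Gm = 9.569 × 10^10 m
a³ = 8.76193 × 10^32 m³
T = 2π √(a³/GM) = 2π √((8.76193 × 10^32) / (1.69253 × 10^20)) = 2π × 2.27527 × 10^6 s
T = 1.42959 × 10^7 s ≈ 165.5 days

Final answer: 165.5 days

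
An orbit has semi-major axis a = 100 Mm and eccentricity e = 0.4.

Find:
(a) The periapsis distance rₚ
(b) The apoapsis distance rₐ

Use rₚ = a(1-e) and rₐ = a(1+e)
a = 100 Mm = 1 × 10^8 m
e = 0.4:  1 − e = 0.6,  1 + e = 1.4
(a) rₚ = a(1 − e) = 1 × 10^8 m × 0.6 = 6 × 10^7 m ≈ 60 Mm
(b) rₐ = a(1 + e) = 1 × 10^8 m × 1.4 = 1.4 × 10^8 m ≈ 140 Mm

Final answer:
(a) rₚ = 60 Mm
(b) rₐ = 140 Mm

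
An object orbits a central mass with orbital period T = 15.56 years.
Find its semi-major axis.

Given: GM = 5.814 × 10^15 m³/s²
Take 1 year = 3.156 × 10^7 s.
T = 15.56 years = 4.91074 × 10^8 s
GM = 5.814 × 10^15 m³/s²
Kepler's third law: a³ = GM T² / (4π²)
T² = 2.41153 × 10^17 s²
a³ = (5.814 × 10^15) × (2.41153 × 10^17) / (4π²) = 3.55147 × 10^31 m³
a = (a³)^(1/3) = 3.28702 × 10^10 m ≈ 3.287 × 10^10 m

Final answer: 3.287 × 10^10 m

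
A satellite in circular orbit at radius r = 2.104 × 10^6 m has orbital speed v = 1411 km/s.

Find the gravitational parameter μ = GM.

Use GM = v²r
r = 2.104 × 10^6 m
v = 1411 km/s = 1.411 × 10^6 m/s
v² = 1.99092 × 10^12 m²/s²
GM = v²r = 1.99092 × 10^12 × 2.104 × 10^6 = 4.1889 × 10^18 m³/s²
GM ≈ 4.189 × 10^18 m³/s²

Final answer: GM = 4.189 × 10^18 m³/s²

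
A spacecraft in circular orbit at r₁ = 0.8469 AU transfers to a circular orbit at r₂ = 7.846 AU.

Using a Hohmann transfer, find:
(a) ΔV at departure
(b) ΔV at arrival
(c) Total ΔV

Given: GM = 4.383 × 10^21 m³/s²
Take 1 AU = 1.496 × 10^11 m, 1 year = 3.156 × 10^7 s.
r₁ = 0.8469 AU = 1.26696 × 10^11 m
r₂ = 7.846 AU = 1.17376 × 10^12 m
GM = 4.383 × 10^21 m³/s²
Transfer ellipse: a_t = (r₁ + r₂)/2 = 6.50229 × 10^11 m
Circular speed at r₁: v₁ = √(GM/r₁) = 185996 m/s
Transfer speed at r₁ (periapsis): v₁ₜ = √(GM(2/r₁ − 1/a_t)) = 249897 m/s
(a) ΔV₁ = v₁ₜ − v₁ = 63900.7 m/s ≈ 13.48 AU/year
Circular speed at r₂: v₂ = √(GM/r₂) = 61107.7 m/s
Transfer speed at r₂ (apoapsis): v₂ₜ = √(GM(2/r₂ − 1/a_t)) = 26973.9 m/s
(b) ΔV₂ = v₂ − v₂ₜ = 34133.7 m/s ≈ 7.201 AU/year
(c) ΔV_total = ΔV₁ + ΔV₂ = 98034.4 m/s ≈ 20.68 AU/year

Final answer:
(a) ΔV₁ = 13.48 AU/year
(b) ΔV₂ = 7.201 AU/year
(c) ΔV_total = 20.68 AU/year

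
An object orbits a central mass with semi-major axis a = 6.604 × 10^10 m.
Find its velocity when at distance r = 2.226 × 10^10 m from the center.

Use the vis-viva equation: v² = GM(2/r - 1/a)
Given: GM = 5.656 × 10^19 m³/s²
a = 6.604 × 10^10 m
r = 2.226 × 10^10 m
GM = 5.656 × 10^19 m³/s²
2/r − 1/a = 8.98473 × 10^-11 − 1.51423 × 10^-11 = 7.47049 × 10^-11 m⁻¹
v² = GM (2/r − 1/a) = 4.22531 × 10^9 m²/s²
v = 65002.4 m/s ≈ 65 km/s

Final answer: 65 km/s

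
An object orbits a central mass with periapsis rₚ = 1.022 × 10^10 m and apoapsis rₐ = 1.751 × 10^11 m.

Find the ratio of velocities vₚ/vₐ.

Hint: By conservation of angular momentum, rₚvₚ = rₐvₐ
rₚ = 1.022 × 10^10 m
rₐ = 1.751 × 10^11 m
rₚvₚ = rₐvₐ  ⇒  vₚ/vₐ = rₐ/rₚ
vₚ/vₐ = (1.751 × 10^11) / (1.022 × 10^10) = 17.1331

Final answer: vₚ/vₐ = 17.13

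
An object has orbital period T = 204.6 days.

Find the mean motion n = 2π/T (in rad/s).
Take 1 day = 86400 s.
T = 204.6 days = 1.76774 × 10^7 s
n = 2π / (1.76774 × 10^7 s) = 3.55435 × 10^-7 rad/s ≈ 3.554 × 10^-7 rad/s

Final answer: n = 3.554 × 10^-7 rad/s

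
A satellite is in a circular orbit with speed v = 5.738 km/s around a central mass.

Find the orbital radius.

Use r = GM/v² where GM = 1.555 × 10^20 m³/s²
v = 5.738 km/s = 5738 m/s
GM = 1.555 × 10^20 m³/s²
v² = 3.29246 × 10^7 m²/s²
r = GM/v² = (1.555 × 10^20) / (3.29246 × 10^7) = 4.72291 × 10^12 m ≈ 4.723 × 10^12 m

Final answer: 4.723 × 10^12 m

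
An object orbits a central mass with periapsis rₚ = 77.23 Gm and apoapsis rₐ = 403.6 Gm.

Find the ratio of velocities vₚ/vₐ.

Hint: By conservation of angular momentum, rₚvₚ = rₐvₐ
rₚ = 77.23 Gm = 7.723 × 10^10 m
rₐ = 403.6 Gm = 4.036 × 10^11 m
rₚvₚ = rₐvₐ  ⇒  vₚ/vₐ = rₐ/rₚ
vₚ/vₐ = (4.036 × 10^11) / (7.723 × 10^10) = 5.22595

Final answer: vₚ/vₐ = 5.226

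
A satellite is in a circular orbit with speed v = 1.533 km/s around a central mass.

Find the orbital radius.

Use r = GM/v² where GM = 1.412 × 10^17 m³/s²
v = 1.533 km/s = 1533 m/s
GM = 1.412 × 10^17 m³/s²
v² = 2.35009 × 10^6 m²/s²
r = GM/v² = (1.412 × 10^17) / (2.35009 × 10^6) = 6.00828 × 10^10 m ≈ 6.008 × 10^10 m

Final answer: 6.008 × 10^10 m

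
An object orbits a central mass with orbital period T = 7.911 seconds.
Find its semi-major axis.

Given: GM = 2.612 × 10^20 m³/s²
T = 7.911 seconds
GM = 2.612 × 10^20 m³/s²
Kepler's third law: a³ = GM T² / (4π²)
T² = 62.5839 s²
a³ = (2.612 × 10^20) × 62.5839 / (4π²) = 4.14072 × 10^20 m³
a = (a³)^(1/3) = 7.45347 × 10^6 m ≈ 7.453 × 10^6 m

Final answer: 7.453 × 10^6 m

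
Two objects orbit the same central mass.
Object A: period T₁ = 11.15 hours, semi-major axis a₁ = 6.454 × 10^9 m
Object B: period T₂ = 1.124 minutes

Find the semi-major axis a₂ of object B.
T₁ = 11.15 hours = 40140 s
T₂ = 1.124 minutes = 67.44 s
a₁ = 6.454 × 10^9 m
Kepler's third law: (T₂/T₁)² = (a₂/a₁)³  ⇒  a₂ = a₁ (T₂/T₁)^(2/3)
T₂/T₁ = 0.00168012
(T₂/T₁)^(2/3) = 0.0141328
a₂ = 6.454 × 10^9 m × 0.0141328 = 9.12128 × 10^7 m ≈ 9.121 × 10^7 m

Final answer: a₂ = 9.121 × 10^7 m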